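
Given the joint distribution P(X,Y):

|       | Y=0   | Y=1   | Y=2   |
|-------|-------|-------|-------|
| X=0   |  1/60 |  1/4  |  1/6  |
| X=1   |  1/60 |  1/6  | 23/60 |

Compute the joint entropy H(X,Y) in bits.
2.0888 bits

H(X,Y) = -Σ_{x,y} P(x,y) log₂ P(x,y). Per-cell terms -P(x,y)·log₂P(x,y):
  X=0: 0.09845, 0.50000, 0.43083
  X=1: 0.09845, 0.43083, 0.53028
Sum of the 6 terms: H(X,Y) = 2.0888 bits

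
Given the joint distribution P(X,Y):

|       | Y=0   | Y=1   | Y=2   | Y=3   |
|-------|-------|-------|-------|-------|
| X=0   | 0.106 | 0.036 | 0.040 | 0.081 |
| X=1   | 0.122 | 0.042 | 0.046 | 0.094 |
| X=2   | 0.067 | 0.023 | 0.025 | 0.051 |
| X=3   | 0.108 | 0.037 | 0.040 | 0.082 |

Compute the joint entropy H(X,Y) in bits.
3.8255 bits

H(X,Y) = -Σ_{x,y} P(x,y) log₂ P(x,y). Per-cell terms -P(x,y)·log₂P(x,y):
  X=0: 0.34321, 0.17265, 0.18575, 0.29370
  X=1: 0.37028, 0.19209, 0.20434, 0.32065
  X=2: 0.26128, 0.12517, 0.13305, 0.21896
  X=3: 0.34678, 0.17598, 0.18575, 0.29588
Sum of the 16 terms: H(X,Y) = 3.8255 bits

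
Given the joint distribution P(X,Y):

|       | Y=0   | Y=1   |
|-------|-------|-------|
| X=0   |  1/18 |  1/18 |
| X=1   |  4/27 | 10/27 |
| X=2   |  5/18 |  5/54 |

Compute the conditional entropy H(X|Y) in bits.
1.2344 bits

H(X|Y) = H(X,Y) - H(Y)

H(X,Y) = -Σ_{x,y} P(x,y) log₂ P(x,y). Per-cell terms -P(x,y)·log₂P(x,y):
  X=0: 0.2317, 0.2317
  X=1: 0.4081, 0.5307
  X=2: 0.5133, 0.3179
Sum of the 6 terms: H(X,Y) = 2.2334 bits

Marginal of Y (column sums):
  P(Y=0) = 1/18 + 4/27 + 5/18 = 13/27
  P(Y=1) = 1/18 + 10/27 + 5/54 = 14/27
H(Y) = -[(13/27)·log₂(13/27) + (14/27)·log₂(14/27)]
  = 0.5077 + 0.4913 = 0.9990 bits

H(X|Y) = H(X,Y) - H(Y) = 2.2334 - 0.9990 = 1.2344 bits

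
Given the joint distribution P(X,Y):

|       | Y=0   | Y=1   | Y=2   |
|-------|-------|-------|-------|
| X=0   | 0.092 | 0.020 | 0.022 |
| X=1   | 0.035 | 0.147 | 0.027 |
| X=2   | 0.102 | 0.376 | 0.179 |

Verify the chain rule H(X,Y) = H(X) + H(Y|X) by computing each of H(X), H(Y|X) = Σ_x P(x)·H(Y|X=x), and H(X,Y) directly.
H(X) = 1.2587 bits, H(Y|X) = 1.3194 bits, H(X,Y) = 2.5781 bits

Marginal of X (row sums):
  P(X=0) = 0.092 + 0.020 + 0.022 = 0.134
  P(X=1) = 0.035 + 0.147 + 0.027 = 0.209
  P(X=2) = 0.102 + 0.376 + 0.179 = 0.657
H(X) = -[0.134·log₂(0.134) + 0.209·log₂(0.209) + 0.657·log₂(0.657)]
  = 0.38856 + 0.47201 + 0.39816 = 1.2587 bits

H(Y|X) = Σ_x P(x)·H(Y|X=x):
  X=0: P(X=0) = 0.134, P(Y|X=0) = (46/67, 10/67, 11/67) → H(Y|X=0) = 1.21002
  X=1: P(X=1) = 0.209, P(Y|X=1) = (35/209, 147/209, 27/209) → H(Y|X=1) = 1.17024
  X=2: P(X=2) = 0.657, P(Y|X=2) = (34/219, 376/657, 179/657) → H(Y|X=2) = 1.38910
H(Y|X) = 0.134·1.21002 + 0.209·1.17024 + 0.657·1.38910 = 1.3194 bits

H(X,Y) = -Σ_{x,y} P(x,y) log₂ P(x,y). Per-cell terms -P(x,y)·log₂P(x,y):
  X=0: 0.31668, 0.11288, 0.12114
  X=1: 0.16928, 0.40662, 0.14069
  X=2: 0.33592, 0.53061, 0.44427
Sum of the 9 terms: H(X,Y) = 2.5781 bits

Chain rule check:
  H(X) + H(Y|X) = 1.2587 + 1.3194 = 2.5781 bits
  H(X,Y) = 2.5781 bits
✓ Chain rule verified.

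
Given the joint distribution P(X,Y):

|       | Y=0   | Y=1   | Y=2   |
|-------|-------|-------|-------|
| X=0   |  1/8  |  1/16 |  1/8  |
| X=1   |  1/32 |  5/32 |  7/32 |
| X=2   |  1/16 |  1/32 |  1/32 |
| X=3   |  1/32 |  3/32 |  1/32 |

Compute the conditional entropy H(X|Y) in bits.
1.6920 bits

H(X|Y) = H(X,Y) - H(Y)

H(X,Y) = -Σ_{x,y} P(x,y) log₂ P(x,y). Per-cell terms -P(x,y)·log₂P(x,y):
  X=0: 0.37500, 0.25000, 0.37500
  X=1: 0.15625, 0.41845, 0.47964
  X=2: 0.25000, 0.15625, 0.15625
  X=3: 0.15625, 0.32016, 0.15625
Sum of the 12 terms: H(X,Y) = 3.2495 bits

Marginal of Y (column sums):
  P(Y=0) = 1/8 + 1/32 + 1/16 + 1/32 = 1/4
  P(Y=1) = 1/16 + 5/32 + 1/32 + 3/32 = 11/32
  P(Y=2) = 1/8 + 7/32 + 1/32 + 1/32 = 13/32
H(Y) = -[(1/4)·log₂(1/4) + (11/32)·log₂(11/32) + (13/32)·log₂(13/32)]
  = 0.50000 + 0.52957 + 0.52795 = 1.5575 bits

H(X|Y) = H(X,Y) - H(Y) = 3.2495 - 1.5575 = 1.6920 bits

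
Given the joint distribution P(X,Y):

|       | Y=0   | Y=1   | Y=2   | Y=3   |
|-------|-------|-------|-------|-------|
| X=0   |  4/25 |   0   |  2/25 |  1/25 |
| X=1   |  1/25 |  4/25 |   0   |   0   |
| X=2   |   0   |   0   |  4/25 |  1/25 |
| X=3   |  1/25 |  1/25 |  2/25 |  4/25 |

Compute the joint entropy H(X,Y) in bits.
3.2039 bits

H(X,Y) = -Σ_{x,y} P(x,y) log₂ P(x,y). Per-cell terms -P(x,y)·log₂P(x,y):
  X=0: 0.423017, 0.000000, 0.291508, 0.185754
  X=1: 0.185754, 0.423017, 0.000000, 0.000000
  X=2: 0.000000, 0.000000, 0.423017, 0.185754
  X=3: 0.185754, 0.185754, 0.291508, 0.423017
  (cells with P = 0 contribute 0)
Sum of the 16 terms: H(X,Y) = 3.2039 bits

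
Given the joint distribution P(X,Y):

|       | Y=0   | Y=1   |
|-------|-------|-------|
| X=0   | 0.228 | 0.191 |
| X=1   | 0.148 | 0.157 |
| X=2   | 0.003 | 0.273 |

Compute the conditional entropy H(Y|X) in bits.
0.7453 bits

H(Y|X) = H(X,Y) - H(X)

H(X,Y) = -Σ_{x,y} P(x,y) log₂ P(x,y). Per-cell terms -P(x,y)·log₂P(x,y):
  X=0: 0.486300, 0.456176
  X=1: 0.407937, 0.419373
  X=2: 0.025142, 0.511336
Sum of the 6 terms: H(X,Y) = 2.30626 bits

Marginal of X (row sums):
  P(X=0) = 0.228 + 0.191 = 0.419
  P(X=1) = 0.148 + 0.157 = 0.305
  P(X=2) = 0.003 + 0.273 = 0.276
H(X) = -[0.419·log₂(0.419) + 0.305·log₂(0.305) + 0.276·log₂(0.276)]
  = 0.525836 + 0.522501 + 0.512604 = 1.56094 bits

H(Y|X) = H(X,Y) - H(X) = 2.30626 - 1.56094 = 0.7453 bits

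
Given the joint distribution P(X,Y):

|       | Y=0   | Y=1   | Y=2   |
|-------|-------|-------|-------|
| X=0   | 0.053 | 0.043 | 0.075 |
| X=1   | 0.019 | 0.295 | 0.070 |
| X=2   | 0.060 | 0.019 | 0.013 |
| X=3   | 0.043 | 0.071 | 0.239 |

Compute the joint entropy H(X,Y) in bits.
2.9901 bits

H(X,Y) = -Σ_{x,y} P(x,y) log₂ P(x,y). Per-cell terms -P(x,y)·log₂P(x,y):
  X=0: 0.22461, 0.19520, 0.28027
  X=1: 0.10864, 0.51956, 0.26856
  X=2: 0.24353, 0.10864, 0.08145
  X=3: 0.19520, 0.27094, 0.49352
Sum of the 12 terms: H(X,Y) = 2.9901 bits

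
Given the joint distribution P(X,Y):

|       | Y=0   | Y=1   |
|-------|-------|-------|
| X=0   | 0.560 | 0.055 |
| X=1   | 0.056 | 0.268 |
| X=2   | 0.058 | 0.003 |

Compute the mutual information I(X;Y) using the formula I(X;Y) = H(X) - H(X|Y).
0.4111 bits

I(X;Y) = H(X) - H(X|Y)

Marginal of X (row sums):
  P(X=0) = 0.560 + 0.055 = 0.615
  P(X=1) = 0.056 + 0.268 = 0.324
  P(X=2) = 0.058 + 0.003 = 0.061
H(X) = -[0.615·log₂(0.615) + 0.324·log₂(0.324) + 0.061·log₂(0.061)]
  = 0.43133 + 0.52680 + 0.24614 = 1.2043 bits

Marginal of Y (column sums):
  P(Y=0) = 0.560 + 0.056 + 0.058 = 0.674
  P(Y=1) = 0.055 + 0.268 + 0.003 = 0.326
H(X|Y) = Σ_y P(y)·H(X|Y=y):
  Y=0: P(Y=0) = 0.674, P(X|Y=0) = (280/337, 28/337, 29/337) → H(X|Y=0) = 0.82483
  Y=1: P(Y=1) = 0.326, P(X|Y=1) = (55/326, 134/163, 3/326) → H(X|Y=1) = 0.72774
H(X|Y) = 0.674·0.82483 + 0.326·0.72774 = 0.7932 bits

I(X;Y) = H(X) - H(X|Y) = 1.2043 - 0.7932 = 0.4111 bits

Cross-check via I(X;Y) = H(X) + H(Y) - H(X,Y): computing H(Y) from the column sums and H(X,Y) from the 6 cells in the same way gives H(Y) = 0.9108 bits and H(X,Y) = 1.7040 bits, so
I(X;Y) = 1.2043 + 0.9108 - 1.7040 = 0.4111 bits ✓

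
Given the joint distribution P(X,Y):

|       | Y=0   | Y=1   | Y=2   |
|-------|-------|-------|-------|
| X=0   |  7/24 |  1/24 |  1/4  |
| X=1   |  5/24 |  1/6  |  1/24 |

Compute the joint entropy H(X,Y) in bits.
2.3028 bits

H(X,Y) = -Σ_{x,y} P(x,y) log₂ P(x,y). Per-cell terms -P(x,y)·log₂P(x,y):
  X=0: 0.5185, 0.1910, 0.5000
  X=1: 0.4715, 0.4308, 0.1910
Sum of the 6 terms: H(X,Y) = 2.3028 bits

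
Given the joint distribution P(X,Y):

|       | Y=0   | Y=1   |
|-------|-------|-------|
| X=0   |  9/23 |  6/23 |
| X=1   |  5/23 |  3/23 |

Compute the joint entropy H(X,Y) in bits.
1.8973 bits

H(X,Y) = -Σ_{x,y} P(x,y) log₂ P(x,y). Per-cell terms -P(x,y)·log₂P(x,y):
  X=0: 0.5297, 0.5057
  X=1: 0.4786, 0.3833
Sum of the 4 terms: H(X,Y) = 1.8973 bits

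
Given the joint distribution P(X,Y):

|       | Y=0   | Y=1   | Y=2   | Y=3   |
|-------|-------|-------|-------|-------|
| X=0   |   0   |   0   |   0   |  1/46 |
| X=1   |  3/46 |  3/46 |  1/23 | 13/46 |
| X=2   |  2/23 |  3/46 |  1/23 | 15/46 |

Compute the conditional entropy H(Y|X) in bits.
1.5066 bits

H(Y|X) = H(X,Y) - H(X)

H(X,Y) = -Σ_{x,y} P(x,y) log₂ P(x,y). Per-cell terms -P(x,y)·log₂P(x,y):
  X=0: 0.000000, 0.000000, 0.000000, 0.120077
  X=1: 0.256865, 0.256865, 0.196677, 0.515230
  X=2: 0.306397, 0.256865, 0.196677, 0.527175
  (cells with P = 0 contribute 0)
Sum of the 12 terms: H(X,Y) = 2.63283 bits

Marginal of X (row sums):
  P(X=0) = 0 + 0 + 0 + 1/46 = 1/46
  P(X=1) = 3/46 + 3/46 + 1/23 + 13/46 = 21/46
  P(X=2) = 2/23 + 3/46 + 1/23 + 15/46 = 12/23
H(X) = -[(1/46)·log₂(1/46) + (21/46)·log₂(21/46) + (12/23)·log₂(12/23)]
  = 0.120077 + 0.516438 + 0.489704 = 1.12622 bits

H(Y|X) = H(X,Y) - H(X) = 2.63283 - 1.12622 = 1.5066 bits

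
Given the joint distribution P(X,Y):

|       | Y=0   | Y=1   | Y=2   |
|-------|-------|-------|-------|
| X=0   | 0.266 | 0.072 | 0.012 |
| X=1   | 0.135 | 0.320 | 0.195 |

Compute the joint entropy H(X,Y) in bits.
2.2340 bits

H(X,Y) = -Σ_{x,y} P(x,y) log₂ P(x,y). Per-cell terms -P(x,y)·log₂P(x,y):
  X=0: 0.5082, 0.2733, 0.0766
  X=1: 0.3900, 0.5260, 0.4599
Sum of the 6 terms: H(X,Y) = 2.2340 bits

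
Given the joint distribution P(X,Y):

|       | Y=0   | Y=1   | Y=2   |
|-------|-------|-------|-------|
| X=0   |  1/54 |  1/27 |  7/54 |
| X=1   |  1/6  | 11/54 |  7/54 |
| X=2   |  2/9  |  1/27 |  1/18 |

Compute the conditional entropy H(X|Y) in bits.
1.2692 bits

H(X|Y) = H(X,Y) - H(Y)

H(X,Y) = -Σ_{x,y} P(x,y) log₂ P(x,y). Per-cell terms -P(x,y)·log₂P(x,y):
  X=0: 0.106572, 0.176107, 0.382088
  X=1: 0.430827, 0.467593, 0.382088
  X=2: 0.482206, 0.176107, 0.231663
Sum of the 9 terms: H(X,Y) = 2.83525 bits

Marginal of Y (column sums):
  P(Y=0) = 1/54 + 1/6 + 2/9 = 11/27
  P(Y=1) = 1/27 + 11/54 + 1/27 = 5/18
  P(Y=2) = 7/54 + 7/54 + 1/18 = 17/54
H(Y) = -[(11/27)·log₂(11/27) + (5/18)·log₂(5/18) + (17/54)·log₂(17/54)]
  = 0.527778 + 0.513332 + 0.524930 = 1.56604 bits

H(X|Y) = H(X,Y) - H(Y) = 2.83525 - 1.56604 = 1.2692 bits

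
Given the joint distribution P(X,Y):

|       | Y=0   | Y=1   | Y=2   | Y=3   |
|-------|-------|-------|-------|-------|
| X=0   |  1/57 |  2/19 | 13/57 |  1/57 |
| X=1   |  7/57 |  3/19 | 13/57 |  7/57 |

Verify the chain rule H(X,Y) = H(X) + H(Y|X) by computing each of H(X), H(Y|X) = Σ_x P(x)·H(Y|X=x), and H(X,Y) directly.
H(X) = 0.9495 bits, H(Y|X) = 1.7334 bits, H(X,Y) = 2.6828 bits

Marginal of X (row sums):
  P(X=0) = 1/57 + 2/19 + 13/57 + 1/57 = 7/19
  P(X=1) = 7/57 + 3/19 + 13/57 + 7/57 = 12/19
H(X) = -[(7/19)·log₂(7/19) + (12/19)·log₂(12/19)]
  = 0.530737 + 0.418715 = 0.9495 bits

H(Y|X) = Σ_x P(x)·H(Y|X=x):
  X=0: P(X=0) = 7/19, P(Y|X=0) = (1/21, 2/7, 13/21, 1/21) → H(Y|X=0) = 1.363008
  X=1: P(X=1) = 12/19, P(Y|X=1) = (7/36, 1/4, 13/36, 7/36) → H(Y|X=1) = 1.949425
H(Y|X) = (7/19)·1.363008 + (12/19)·1.949425 = 1.7334 bits

H(X,Y) = -Σ_{x,y} P(x,y) log₂ P(x,y). Per-cell terms -P(x,y)·log₂P(x,y):
  X=0: 0.102331, 0.341887, 0.486348, 0.102331
  X=1: 0.371557, 0.420468, 0.486348, 0.371557
Sum of the 8 terms: H(X,Y) = 2.6828 bits

Chain rule check:
  H(X) + H(Y|X) = 0.9495 + 1.7334 = 2.6829 bits
  H(X,Y) = 2.6828 bits
✓ Chain rule verified (Δ = 0.0001 is 4-dp rounding noise: each of the three values was rounded independently).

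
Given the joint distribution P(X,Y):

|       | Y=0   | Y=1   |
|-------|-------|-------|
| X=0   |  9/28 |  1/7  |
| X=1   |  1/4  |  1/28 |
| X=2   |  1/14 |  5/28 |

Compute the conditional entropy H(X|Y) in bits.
1.3746 bits

H(X|Y) = H(X,Y) - H(Y)

H(X,Y) = -Σ_{x,y} P(x,y) log₂ P(x,y). Per-cell terms -P(x,y)·log₂P(x,y):
  X=0: 0.526317, 0.401051
  X=1: 0.500000, 0.171691
  X=2: 0.271954, 0.443826
Sum of the 6 terms: H(X,Y) = 2.314839 bits

Marginal of Y (column sums):
  P(Y=0) = 9/28 + 1/4 + 1/14 = 9/14
  P(Y=1) = 1/7 + 1/28 + 5/28 = 5/14
H(Y) = -[(9/14)·log₂(9/14) + (5/14)·log₂(5/14)]
  = 0.409776 + 0.530510 = 0.940286 bits

H(X|Y) = H(X,Y) - H(Y) = 2.314839 - 0.940286 = 1.3746 bits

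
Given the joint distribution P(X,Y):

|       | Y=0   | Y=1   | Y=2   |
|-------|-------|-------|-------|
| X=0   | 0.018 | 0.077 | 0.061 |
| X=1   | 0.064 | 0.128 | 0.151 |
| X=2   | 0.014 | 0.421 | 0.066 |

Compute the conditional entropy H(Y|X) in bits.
1.1038 bits

H(Y|X) = H(X,Y) - H(X)

H(X,Y) = -Σ_{x,y} P(x,y) log₂ P(x,y). Per-cell terms -P(x,y)·log₂P(x,y):
  X=0: 0.10433, 0.28482, 0.24614
  X=1: 0.25381, 0.37962, 0.41183
  X=2: 0.08622, 0.52545, 0.25881
Sum of the 9 terms: H(X,Y) = 2.5510 bits

Marginal of X (row sums):
  P(X=0) = 0.018 + 0.077 + 0.061 = 0.156
  P(X=1) = 0.064 + 0.128 + 0.151 = 0.343
  P(X=2) = 0.014 + 0.421 + 0.066 = 0.501
H(X) = -[0.156·log₂(0.156) + 0.343·log₂(0.343) + 0.501·log₂(0.501)]
  = 0.41814 + 0.52950 + 0.49956 = 1.4472 bits

H(Y|X) = H(X,Y) - H(X) = 2.5510 - 1.4472 = 1.1038 bits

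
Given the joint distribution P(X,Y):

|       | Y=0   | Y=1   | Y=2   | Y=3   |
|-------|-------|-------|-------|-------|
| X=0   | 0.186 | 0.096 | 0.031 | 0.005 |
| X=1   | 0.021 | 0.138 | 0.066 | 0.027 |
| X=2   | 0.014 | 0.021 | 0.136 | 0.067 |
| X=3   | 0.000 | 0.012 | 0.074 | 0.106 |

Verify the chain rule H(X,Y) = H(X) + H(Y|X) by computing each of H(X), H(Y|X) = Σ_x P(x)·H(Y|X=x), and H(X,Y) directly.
H(X) = 1.9767 bits, H(Y|X) = 1.4574 bits, H(X,Y) = 3.4341 bits

Marginal of X (row sums):
  P(X=0) = 0.186 + 0.096 + 0.031 + 0.005 = 0.318
  P(X=1) = 0.021 + 0.138 + 0.066 + 0.027 = 0.252
  P(X=2) = 0.014 + 0.021 + 0.136 + 0.067 = 0.238
  P(X=3) = 0.000 + 0.012 + 0.074 + 0.106 = 0.192
H(X) = -[0.318·log₂(0.318) + 0.252·log₂(0.252) + 0.238·log₂(0.238) + 0.192·log₂(0.192)]
  = 0.52562 + 0.50110 + 0.49289 + 0.45712 = 1.9767 bits

H(Y|X) = Σ_x P(x)·H(Y|X=x):
  X=0: P(X=0) = 0.318, P(Y|X=0) = (31/53, 16/53, 31/318, 5/318) → H(Y|X=0) = 1.39581
  X=1: P(X=1) = 0.252, P(Y|X=1) = (1/12, 23/42, 11/42, 3/28) → H(Y|X=1) = 1.62598
  X=2: P(X=2) = 0.238, P(Y|X=2) = (1/17, 3/34, 4/7, 67/238) → H(Y|X=2) = 1.52564
  X=3: P(X=3) = 0.192, P(Y|X=3) = (0, 1/16, 37/96, 53/96) → H(Y|X=3) = 1.25330
H(Y|X) = 0.318·1.39581 + 0.252·1.62598 + 0.238·1.52564 + 0.192·1.25330 = 1.4574 bits

H(X,Y) = -Σ_{x,y} P(x,y) log₂ P(x,y). Per-cell terms -P(x,y)·log₂P(x,y):
  X=0: 0.45135, 0.32456, 0.15536, 0.03822
  X=1: 0.11704, 0.39430, 0.25881, 0.14069
  X=2: 0.08622, 0.11704, 0.39145, 0.26128
  X=3: 0.00000, 0.07657, 0.27797, 0.34321
  (cells with P = 0 contribute 0)
Sum of the 16 terms: H(X,Y) = 3.4341 bits

Chain rule check:
  H(X) + H(Y|X) = 1.9767 + 1.4574 = 3.4341 bits
  H(X,Y) = 3.4341 bits
✓ Chain rule verified.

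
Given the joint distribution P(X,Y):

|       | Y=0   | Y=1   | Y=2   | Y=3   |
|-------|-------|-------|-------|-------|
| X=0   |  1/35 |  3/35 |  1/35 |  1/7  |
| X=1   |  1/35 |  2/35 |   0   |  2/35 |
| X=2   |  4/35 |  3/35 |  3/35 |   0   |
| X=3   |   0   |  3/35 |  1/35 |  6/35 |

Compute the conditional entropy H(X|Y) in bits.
1.5754 bits

H(X|Y) = H(X,Y) - H(Y)

H(X,Y) = -Σ_{x,y} P(x,y) log₂ P(x,y). Per-cell terms -P(x,y)·log₂P(x,y):
  X=0: 0.14655, 0.30380, 0.14655, 0.40105
  X=1: 0.14655, 0.23596, 0.00000, 0.23596
  X=2: 0.35763, 0.30380, 0.30380, 0.00000
  X=3: 0.00000, 0.30380, 0.14655, 0.43617
  (cells with P = 0 contribute 0)
Sum of the 16 terms: H(X,Y) = 3.46817 bits

Marginal of Y (column sums):
  P(Y=0) = 1/35 + 1/35 + 4/35 + 0 = 6/35
  P(Y=1) = 3/35 + 2/35 + 3/35 + 3/35 = 11/35
  P(Y=2) = 1/35 + 0 + 3/35 + 1/35 = 1/7
  P(Y=3) = 1/7 + 2/35 + 0 + 6/35 = 13/35
H(Y) = -[(6/35)·log₂(6/35) + (11/35)·log₂(11/35) + (1/7)·log₂(1/7) + (13/35)·log₂(13/35)]
  = 0.43617 + 0.52481 + 0.40105 + 0.53071 = 1.89274 bits

H(X|Y) = H(X,Y) - H(Y) = 3.46817 - 1.89274 = 1.5754 bits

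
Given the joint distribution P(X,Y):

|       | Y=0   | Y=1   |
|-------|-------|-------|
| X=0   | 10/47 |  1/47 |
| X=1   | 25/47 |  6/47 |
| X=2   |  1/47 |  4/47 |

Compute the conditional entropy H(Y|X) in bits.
0.6472 bits

H(Y|X) = H(X,Y) - H(X)

H(X,Y) = -Σ_{x,y} P(x,y) log₂ P(x,y). Per-cell terms -P(x,y)·log₂P(x,y):
  X=0: 0.475034, 0.118183
  X=1: 0.484432, 0.379101
  X=2: 0.118183, 0.302518
Sum of the 6 terms: H(X,Y) = 1.87745 bits

Marginal of X (row sums):
  P(X=0) = 10/47 + 1/47 = 11/47
  P(X=1) = 25/47 + 6/47 = 31/47
  P(X=2) = 1/47 + 4/47 = 5/47
H(X) = -[(11/47)·log₂(11/47) + (31/47)·log₂(31/47) + (5/47)·log₂(5/47)]
  = 0.490356 + 0.396004 + 0.343900 = 1.23026 bits

H(Y|X) = H(X,Y) - H(X) = 1.87745 - 1.23026 = 0.6472 bits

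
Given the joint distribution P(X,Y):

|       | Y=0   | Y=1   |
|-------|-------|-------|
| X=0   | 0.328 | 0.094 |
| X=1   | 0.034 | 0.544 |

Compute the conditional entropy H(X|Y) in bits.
0.5475 bits

H(X|Y) = H(X,Y) - H(Y)

H(X,Y) = -Σ_{x,y} P(x,y) log₂ P(x,y). Per-cell terms -P(x,y)·log₂P(x,y):
  X=0: 0.52750, 0.32065
  X=1: 0.16586, 0.47781
Sum of the 4 terms: H(X,Y) = 1.4918 bits

Marginal of Y (column sums):
  P(Y=0) = 0.328 + 0.034 = 0.362
  P(Y=1) = 0.094 + 0.544 = 0.638
H(Y) = -[0.362·log₂(0.362) + 0.638·log₂(0.638)]
  = 0.53067 + 0.41366 = 0.9443 bits

H(X|Y) = H(X,Y) - H(Y) = 1.4918 - 0.9443 = 0.5475 bits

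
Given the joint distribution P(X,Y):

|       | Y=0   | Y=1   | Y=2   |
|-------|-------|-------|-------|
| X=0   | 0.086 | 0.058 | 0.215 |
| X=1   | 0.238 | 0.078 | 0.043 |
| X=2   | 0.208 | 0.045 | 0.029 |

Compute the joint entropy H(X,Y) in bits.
2.8152 bits

H(X,Y) = -Σ_{x,y} P(x,y) log₂ P(x,y). Per-cell terms -P(x,y)·log₂P(x,y):
  X=0: 0.30440, 0.23825, 0.47678
  X=1: 0.49289, 0.28707, 0.19520
  X=2: 0.47119, 0.20133, 0.14813
Sum of the 9 terms: H(X,Y) = 2.8152 bits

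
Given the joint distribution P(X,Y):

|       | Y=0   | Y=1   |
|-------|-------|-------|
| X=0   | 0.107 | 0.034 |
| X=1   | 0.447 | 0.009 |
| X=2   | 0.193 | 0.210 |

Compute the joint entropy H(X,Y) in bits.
2.0222 bits

H(X,Y) = -Σ_{x,y} P(x,y) log₂ P(x,y). Per-cell terms -P(x,y)·log₂P(x,y):
  X=0: 0.345002, 0.165863
  X=1: 0.519259, 0.061163
  X=2: 0.458052, 0.472823
Sum of the 6 terms: H(X,Y) = 2.0222 bits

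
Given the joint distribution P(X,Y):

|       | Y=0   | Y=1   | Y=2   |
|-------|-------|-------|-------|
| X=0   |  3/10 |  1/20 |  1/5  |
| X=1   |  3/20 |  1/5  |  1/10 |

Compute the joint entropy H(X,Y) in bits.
2.4087 bits

H(X,Y) = -Σ_{x,y} P(x,y) log₂ P(x,y). Per-cell terms -P(x,y)·log₂P(x,y):
  X=0: 0.5211, 0.2161, 0.4644
  X=1: 0.4105, 0.4644, 0.3322
Sum of the 6 terms: H(X,Y) = 2.4087 bits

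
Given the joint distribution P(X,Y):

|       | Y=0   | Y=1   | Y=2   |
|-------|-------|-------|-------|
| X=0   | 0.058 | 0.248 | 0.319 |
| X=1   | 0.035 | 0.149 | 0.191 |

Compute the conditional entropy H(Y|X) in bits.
1.3432 bits

H(Y|X) = H(X,Y) - H(X)

H(X,Y) = -Σ_{x,y} P(x,y) log₂ P(x,y). Per-cell terms -P(x,y)·log₂P(x,y):
  X=0: 0.23825, 0.49887, 0.52583
  X=1: 0.16928, 0.40925, 0.45618
Sum of the 6 terms: H(X,Y) = 2.29766 bits

Marginal of X (row sums):
  P(X=0) = 0.058 + 0.248 + 0.319 = 0.625
  P(X=1) = 0.035 + 0.149 + 0.191 = 0.375
H(X) = -[0.625·log₂(0.625) + 0.375·log₂(0.375)]
  = 0.42379 + 0.53064 = 0.95443 bits

H(Y|X) = H(X,Y) - H(X) = 2.29766 - 0.95443 = 1.3432 bits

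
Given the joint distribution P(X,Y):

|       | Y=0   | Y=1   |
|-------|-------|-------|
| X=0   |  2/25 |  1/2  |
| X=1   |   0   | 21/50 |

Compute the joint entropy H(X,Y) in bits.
1.3172 bits

H(X,Y) = -Σ_{x,y} P(x,y) log₂ P(x,y). Per-cell terms -P(x,y)·log₂P(x,y):
  X=0: 0.29151, 0.50000
  X=1: 0.00000, 0.52565
  (cells with P = 0 contribute 0)
Sum of the 4 terms: H(X,Y) = 1.3172 bits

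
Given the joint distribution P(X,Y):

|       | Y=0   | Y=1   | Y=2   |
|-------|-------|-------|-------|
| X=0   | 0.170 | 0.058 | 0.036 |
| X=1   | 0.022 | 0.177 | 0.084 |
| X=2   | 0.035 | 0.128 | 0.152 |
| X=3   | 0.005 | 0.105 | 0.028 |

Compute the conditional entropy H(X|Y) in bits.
1.6723 bits

H(X|Y) = H(X,Y) - H(Y)

H(X,Y) = -Σ_{x,y} P(x,y) log₂ P(x,y). Per-cell terms -P(x,y)·log₂P(x,y):
  X=0: 0.4346, 0.2383, 0.1727
  X=1: 0.1211, 0.4422, 0.3002
  X=2: 0.1693, 0.3796, 0.4131
  X=3: 0.0382, 0.3414, 0.1444
Sum of the 12 terms: H(X,Y) = 3.1951 bits

Marginal of Y (column sums):
  P(Y=0) = 0.170 + 0.022 + 0.035 + 0.005 = 0.232
  P(Y=1) = 0.058 + 0.177 + 0.128 + 0.105 = 0.468
  P(Y=2) = 0.036 + 0.084 + 0.152 + 0.028 = 0.300
H(Y) = -[0.232·log₂(0.232) + 0.468·log₂(0.468) + 0.300·log₂(0.300)]
  = 0.4890 + 0.5127 + 0.5211 = 1.5228 bits

H(X|Y) = H(X,Y) - H(Y) = 3.1951 - 1.5228 = 1.6723 bits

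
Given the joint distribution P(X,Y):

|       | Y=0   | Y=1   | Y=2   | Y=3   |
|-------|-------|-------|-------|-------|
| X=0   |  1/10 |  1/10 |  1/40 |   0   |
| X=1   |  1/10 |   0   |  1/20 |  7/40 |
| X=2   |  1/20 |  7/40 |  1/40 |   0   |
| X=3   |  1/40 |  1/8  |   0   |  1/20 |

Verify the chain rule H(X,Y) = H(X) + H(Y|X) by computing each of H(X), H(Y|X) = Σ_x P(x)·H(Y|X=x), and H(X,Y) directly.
H(X) = 1.9756 bits, H(Y|X) = 1.3235 bits, H(X,Y) = 3.2991 bits

Marginal of X (row sums):
  P(X=0) = 1/10 + 1/10 + 1/40 + 0 = 9/40
  P(X=1) = 1/10 + 0 + 1/20 + 7/40 = 13/40
  P(X=2) = 1/20 + 7/40 + 1/40 + 0 = 1/4
  P(X=3) = 1/40 + 1/8 + 0 + 1/20 = 1/5
H(X) = -[(9/40)·log₂(9/40) + (13/40)·log₂(13/40) + (1/4)·log₂(1/4) + (1/5)·log₂(1/5)]
  = 0.48420 + 0.52698 + 0.50000 + 0.46439 = 1.9756 bits

H(Y|X) = Σ_x P(x)·H(Y|X=x):
  X=0: P(X=0) = 9/40, P(Y|X=0) = (4/9, 4/9, 1/9, 0) → H(Y|X=0) = 1.39215
  X=1: P(X=1) = 13/40, P(Y|X=1) = (4/13, 0, 2/13, 7/13) → H(Y|X=1) = 1.41956
  X=2: P(X=2) = 1/4, P(Y|X=2) = (1/5, 7/10, 1/10, 0) → H(Y|X=2) = 1.15678
  X=3: P(X=3) = 1/5, P(Y|X=3) = (1/8, 5/8, 0, 1/4) → H(Y|X=3) = 1.29879
H(Y|X) = (9/40)·1.39215 + (13/40)·1.41956 + (1/4)·1.15678 + (1/5)·1.29879 = 1.3235 bits

H(X,Y) = -Σ_{x,y} P(x,y) log₂ P(x,y). Per-cell terms -P(x,y)·log₂P(x,y):
  X=0: 0.33219, 0.33219, 0.13305, 0.00000
  X=1: 0.33219, 0.00000, 0.21610, 0.44005
  X=2: 0.21610, 0.44005, 0.13305, 0.00000
  X=3: 0.13305, 0.37500, 0.00000, 0.21610
  (cells with P = 0 contribute 0)
Sum of the 16 terms: H(X,Y) = 3.2991 bits

Chain rule check:
  H(X) + H(Y|X) = 1.9756 + 1.3235 = 3.2991 bits
  H(X,Y) = 3.2991 bits
✓ Chain rule verified.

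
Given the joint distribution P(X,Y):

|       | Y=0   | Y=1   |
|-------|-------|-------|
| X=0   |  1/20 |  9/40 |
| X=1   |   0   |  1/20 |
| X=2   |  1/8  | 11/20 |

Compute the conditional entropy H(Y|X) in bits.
0.6547 bits

H(Y|X) = H(X,Y) - H(X)

H(X,Y) = -Σ_{x,y} P(x,y) log₂ P(x,y). Per-cell terms -P(x,y)·log₂P(x,y):
  X=0: 0.21610, 0.48420
  X=1: 0.00000, 0.21610
  X=2: 0.37500, 0.47437
  (cells with P = 0 contribute 0)
Sum of the 6 terms: H(X,Y) = 1.76577 bits

Marginal of X (row sums):
  P(X=0) = 1/20 + 9/40 = 11/40
  P(X=1) = 0 + 1/20 = 1/20
  P(X=2) = 1/8 + 11/20 = 27/40
H(X) = -[(11/40)·log₂(11/40) + (1/20)·log₂(1/20) + (27/40)·log₂(27/40)]
  = 0.51219 + 0.21610 + 0.38275 = 1.11104 bits

H(Y|X) = H(X,Y) - H(X) = 1.76577 - 1.11104 = 0.6547 bits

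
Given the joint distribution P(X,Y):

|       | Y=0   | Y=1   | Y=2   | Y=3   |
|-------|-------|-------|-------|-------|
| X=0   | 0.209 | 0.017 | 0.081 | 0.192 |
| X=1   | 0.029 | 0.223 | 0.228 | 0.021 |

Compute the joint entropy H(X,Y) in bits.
2.5570 bits

H(X,Y) = -Σ_{x,y} P(x,y) log₂ P(x,y). Per-cell terms -P(x,y)·log₂P(x,y):
  X=0: 0.47201, 0.09993, 0.29370, 0.45712
  X=1: 0.14813, 0.48277, 0.48630, 0.11704
Sum of the 8 terms: H(X,Y) = 2.5570 bits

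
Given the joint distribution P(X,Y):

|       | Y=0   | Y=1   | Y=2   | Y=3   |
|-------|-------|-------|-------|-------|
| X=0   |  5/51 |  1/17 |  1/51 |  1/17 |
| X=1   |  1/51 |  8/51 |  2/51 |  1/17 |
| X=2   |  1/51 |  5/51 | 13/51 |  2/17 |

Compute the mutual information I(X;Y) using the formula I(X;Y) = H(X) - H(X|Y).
0.2608 bits

I(X;Y) = H(X) - H(X|Y)

Marginal of X (row sums):
  P(X=0) = 5/51 + 1/17 + 1/51 + 1/17 = 4/17
  P(X=1) = 1/51 + 8/51 + 2/51 + 1/17 = 14/51
  P(X=2) = 1/51 + 5/51 + 13/51 + 2/17 = 25/51
H(X) = -[(4/17)·log₂(4/17) + (14/51)·log₂(14/51) + (25/51)·log₂(25/51)]
  = 0.4911677 + 0.5119801 + 0.5042006 = 1.507348 bits

Marginal of Y (column sums):
  P(Y=0) = 5/51 + 1/51 + 1/51 = 7/51
  P(Y=1) = 1/17 + 8/51 + 5/51 = 16/51
  P(Y=2) = 1/51 + 2/51 + 13/51 = 16/51
  P(Y=3) = 1/17 + 1/17 + 2/17 = 4/17
H(X|Y) = Σ_y P(y)·H(X|Y=y):
  Y=0: P(Y=0) = 7/51, P(X|Y=0) = (5/7, 1/7, 1/7) → H(X|Y=0) = 1.1488349
  Y=1: P(Y=1) = 16/51, P(X|Y=1) = (3/16, 1/2, 5/16) → H(X|Y=1) = 1.4772170
  Y=2: P(Y=2) = 16/51, P(X|Y=2) = (1/16, 1/8, 13/16) → H(X|Y=2) = 0.8683927
  Y=3: P(Y=3) = 4/17, P(X|Y=3) = (1/4, 1/4, 1/2) → H(X|Y=3) = 1.5000000
H(X|Y) = (7/51)·1.1488349 + (16/51)·1.4772170 + (16/51)·0.8683927 + (4/17)·1.5000000 = 1.246502 bits

I(X;Y) = H(X) - H(X|Y) = 1.507348 - 1.246502 = 0.2608 bits

Cross-check via I(X;Y) = H(X) + H(Y) - H(X,Y): computing H(Y) from the column sums and H(X,Y) from the 12 cells in the same way gives H(Y) = 1.933778 bits and H(X,Y) = 3.180280 bits, so
I(X;Y) = 1.507348 + 1.933778 - 3.180280 = 0.2608 bits ✓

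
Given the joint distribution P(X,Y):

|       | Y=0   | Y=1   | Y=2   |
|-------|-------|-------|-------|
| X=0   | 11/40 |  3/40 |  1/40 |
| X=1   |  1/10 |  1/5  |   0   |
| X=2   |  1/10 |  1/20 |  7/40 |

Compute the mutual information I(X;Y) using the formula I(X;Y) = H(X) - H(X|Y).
0.3698 bits

I(X;Y) = H(X) - H(X|Y)

Marginal of X (row sums):
  P(X=0) = 11/40 + 3/40 + 1/40 = 3/8
  P(X=1) = 1/10 + 1/5 + 0 = 3/10
  P(X=2) = 1/10 + 1/20 + 7/40 = 13/40
H(X) = -[(3/8)·log₂(3/8) + (3/10)·log₂(3/10) + (13/40)·log₂(13/40)]
  = 0.5306 + 0.5211 + 0.5270 = 1.5787 bits

Marginal of Y (column sums):
  P(Y=0) = 11/40 + 1/10 + 1/10 = 19/40
  P(Y=1) = 3/40 + 1/5 + 1/20 = 13/40
  P(Y=2) = 1/40 + 0 + 7/40 = 1/5
H(X|Y) = Σ_y P(y)·H(X|Y=y):
  Y=0: P(Y=0) = 19/40, P(X|Y=0) = (11/19, 4/19, 4/19) → H(X|Y=0) = 1.4030
  Y=1: P(Y=1) = 13/40, P(X|Y=1) = (3/13, 8/13, 2/13) → H(X|Y=1) = 1.3347
  Y=2: P(Y=2) = 1/5, P(X|Y=2) = (1/8, 0, 7/8) → H(X|Y=2) = 0.5436
H(X|Y) = (19/40)·1.4030 + (13/40)·1.3347 + (1/5)·0.5436 = 1.2089 bits

I(X;Y) = H(X) - H(X|Y) = 1.5787 - 1.2089 = 0.3698 bits

Cross-check via I(X;Y) = H(X) + H(Y) - H(X,Y): computing H(Y) from the column sums and H(X,Y) from the 9 cells in the same way gives H(Y) = 1.5015 bits and H(X,Y) = 2.7104 bits, so
I(X;Y) = 1.5787 + 1.5015 - 2.7104 = 0.3698 bits ✓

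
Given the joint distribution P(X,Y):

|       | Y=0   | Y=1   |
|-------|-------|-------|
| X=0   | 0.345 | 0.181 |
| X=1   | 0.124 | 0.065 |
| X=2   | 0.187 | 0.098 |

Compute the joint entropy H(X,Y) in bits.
2.3865 bits

H(X,Y) = -Σ_{x,y} P(x,y) log₂ P(x,y). Per-cell terms -P(x,y)·log₂P(x,y):
  X=0: 0.52969, 0.44633
  X=1: 0.37344, 0.25632
  X=2: 0.45233, 0.32841
Sum of the 6 terms: H(X,Y) = 2.3865 bits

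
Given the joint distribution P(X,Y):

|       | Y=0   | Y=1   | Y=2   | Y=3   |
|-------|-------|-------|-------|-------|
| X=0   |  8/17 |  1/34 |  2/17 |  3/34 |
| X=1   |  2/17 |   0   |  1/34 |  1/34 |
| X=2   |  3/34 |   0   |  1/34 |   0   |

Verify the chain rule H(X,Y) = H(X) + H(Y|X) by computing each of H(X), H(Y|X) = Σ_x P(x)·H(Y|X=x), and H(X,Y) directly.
H(X) = 1.1596 bits, H(Y|X) = 1.2953 bits, H(X,Y) = 2.4548 bits

Marginal of X (row sums):
  P(X=0) = 8/17 + 1/34 + 2/17 + 3/34 = 12/17
  P(X=1) = 2/17 + 0 + 1/34 + 1/34 = 3/17
  P(X=2) = 3/34 + 0 + 1/34 + 0 = 2/17
H(X) = -[(12/17)·log₂(12/17) + (3/17)·log₂(3/17) + (2/17)·log₂(2/17)]
  = 0.35471 + 0.44162 + 0.36323 = 1.1596 bits

H(Y|X) = Σ_x P(x)·H(Y|X=x):
  X=0: P(X=0) = 12/17, P(Y|X=0) = (2/3, 1/24, 1/6, 1/8) → H(Y|X=0) = 1.38684
  X=1: P(X=1) = 3/17, P(Y|X=1) = (2/3, 0, 1/6, 1/6) → H(Y|X=1) = 1.25163
  X=2: P(X=2) = 2/17, P(Y|X=2) = (3/4, 0, 1/4, 0) → H(Y|X=2) = 0.81128
H(Y|X) = (12/17)·1.38684 + (3/17)·1.25163 + (2/17)·0.81128 = 1.2953 bits

H(X,Y) = -Σ_{x,y} P(x,y) log₂ P(x,y). Per-cell terms -P(x,y)·log₂P(x,y):
  X=0: 0.51175, 0.14963, 0.36323, 0.30904
  X=1: 0.36323, 0.00000, 0.14963, 0.14963
  X=2: 0.30904, 0.00000, 0.14963, 0.00000
  (cells with P = 0 contribute 0)
Sum of the 12 terms: H(X,Y) = 2.4548 bits

Chain rule check:
  H(X) + H(Y|X) = 1.1596 + 1.2953 = 2.4549 bits
  H(X,Y) = 2.4548 bits
✓ Chain rule verified (Δ = 0.0001 is 4-dp rounding noise: each of the three values was rounded independently).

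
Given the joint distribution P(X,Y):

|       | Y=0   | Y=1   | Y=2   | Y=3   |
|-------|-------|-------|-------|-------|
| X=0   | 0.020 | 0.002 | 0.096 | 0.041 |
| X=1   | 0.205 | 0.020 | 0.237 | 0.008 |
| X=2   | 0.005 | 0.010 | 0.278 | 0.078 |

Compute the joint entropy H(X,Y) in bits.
2.6790 bits

H(X,Y) = -Σ_{x,y} P(x,y) log₂ P(x,y). Per-cell terms -P(x,y)·log₂P(x,y):
  X=0: 0.1129, 0.0179, 0.3246, 0.1889
  X=1: 0.4687, 0.1129, 0.4923, 0.0557
  X=2: 0.0382, 0.0664, 0.5134, 0.2871
Sum of the 12 terms: H(X,Y) = 2.6790 bits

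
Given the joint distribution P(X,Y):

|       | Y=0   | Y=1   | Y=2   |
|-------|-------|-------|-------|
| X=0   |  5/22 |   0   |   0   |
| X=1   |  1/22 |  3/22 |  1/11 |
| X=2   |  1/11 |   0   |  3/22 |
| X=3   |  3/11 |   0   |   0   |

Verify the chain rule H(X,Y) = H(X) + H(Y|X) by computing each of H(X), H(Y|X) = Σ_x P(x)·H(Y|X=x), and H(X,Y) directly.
H(X) = 1.9940 bits, H(Y|X) = 0.6186 bits, H(X,Y) = 2.6127 bits

Marginal of X (row sums):
  P(X=0) = 5/22 + 0 + 0 = 5/22
  P(X=1) = 1/22 + 3/22 + 1/11 = 3/11
  P(X=2) = 1/11 + 0 + 3/22 = 5/22
  P(X=3) = 3/11 + 0 + 0 = 3/11
H(X) = -[(5/22)·log₂(5/22) + (3/11)·log₂(3/11) + (5/22)·log₂(5/22) + (3/11)·log₂(3/11)]
  = 0.4858 + 0.5112 + 0.4858 + 0.5112 = 1.9940 bits

H(Y|X) = Σ_x P(x)·H(Y|X=x):
  X=0: P(X=0) = 5/22, P(Y|X=0) = (1, 0, 0) → H(Y|X=0) = 0.0000
  X=1: P(X=1) = 3/11, P(Y|X=1) = (1/6, 1/2, 1/3) → H(Y|X=1) = 1.4591
  X=2: P(X=2) = 5/22, P(Y|X=2) = (2/5, 0, 3/5) → H(Y|X=2) = 0.9710
  X=3: P(X=3) = 3/11, P(Y|X=3) = (1, 0, 0) → H(Y|X=3) = 0.0000
H(Y|X) = (5/22)·0.0000 + (3/11)·1.4591 + (5/22)·0.9710 + (3/11)·0.0000 = 0.6186 bits

H(X,Y) = -Σ_{x,y} P(x,y) log₂ P(x,y). Per-cell terms -P(x,y)·log₂P(x,y):
  X=0: 0.4858, 0.0000, 0.0000
  X=1: 0.2027, 0.3920, 0.3145
  X=2: 0.3145, 0.0000, 0.3920
  X=3: 0.5112, 0.0000, 0.0000
  (cells with P = 0 contribute 0)
Sum of the 12 terms: H(X,Y) = 2.6127 bits

Chain rule check:
  H(X) + H(Y|X) = 1.9940 + 0.6186 = 2.6126 bits
  H(X,Y) = 2.6127 bits
✓ Chain rule verified (Δ = 0.0001 is 4-dp rounding noise: each of the three values was rounded independently).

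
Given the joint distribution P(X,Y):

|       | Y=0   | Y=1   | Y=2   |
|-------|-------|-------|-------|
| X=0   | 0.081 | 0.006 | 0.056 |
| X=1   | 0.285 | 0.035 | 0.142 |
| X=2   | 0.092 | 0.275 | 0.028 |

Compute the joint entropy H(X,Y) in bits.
2.6294 bits

H(X,Y) = -Σ_{x,y} P(x,y) log₂ P(x,y). Per-cell terms -P(x,y)·log₂P(x,y):
  X=0: 0.293701, 0.044285, 0.232872
  X=1: 0.516125, 0.169278, 0.399877
  X=2: 0.316684, 0.512187, 0.144436
Sum of the 9 terms: H(X,Y) = 2.6294 bits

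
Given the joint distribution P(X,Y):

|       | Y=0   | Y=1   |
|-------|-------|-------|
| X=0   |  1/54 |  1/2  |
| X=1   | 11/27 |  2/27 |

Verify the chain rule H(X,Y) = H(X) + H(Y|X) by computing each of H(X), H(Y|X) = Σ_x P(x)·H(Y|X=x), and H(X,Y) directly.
H(X) = 0.9990 bits, H(Y|X) = 0.4135 bits, H(X,Y) = 1.4125 bits

Marginal of X (row sums):
  P(X=0) = 1/54 + 1/2 = 14/27
  P(X=1) = 11/27 + 2/27 = 13/27
H(X) = -[(14/27)·log₂(14/27) + (13/27)·log₂(13/27)]
  = 0.4913 + 0.5077 = 0.9990 bits

H(Y|X) = Σ_x P(x)·H(Y|X=x):
  X=0: P(X=0) = 14/27, P(Y|X=0) = (1/28, 27/28) → H(Y|X=0) = 0.2223
  X=1: P(X=1) = 13/27, P(Y|X=1) = (11/13, 2/13) → H(Y|X=1) = 0.6194
H(Y|X) = (14/27)·0.2223 + (13/27)·0.6194 = 0.4135 bits

H(X,Y) = -Σ_{x,y} P(x,y) log₂ P(x,y). Per-cell terms -P(x,y)·log₂P(x,y):
  X=0: 0.1066, 0.5000
  X=1: 0.5278, 0.2781
Sum of the 4 terms: H(X,Y) = 1.4125 bits

Chain rule check:
  H(X) + H(Y|X) = 0.9990 + 0.4135 = 1.4125 bits
  H(X,Y) = 1.4125 bits
✓ Chain rule verified.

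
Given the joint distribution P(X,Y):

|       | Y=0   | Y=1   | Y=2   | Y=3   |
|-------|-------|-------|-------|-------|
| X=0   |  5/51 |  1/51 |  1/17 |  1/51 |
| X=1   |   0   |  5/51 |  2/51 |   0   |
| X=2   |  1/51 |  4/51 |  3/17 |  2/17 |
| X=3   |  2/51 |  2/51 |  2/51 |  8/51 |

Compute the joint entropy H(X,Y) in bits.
3.4761 bits

H(X,Y) = -Σ_{x,y} P(x,y) log₂ P(x,y). Per-cell terms -P(x,y)·log₂P(x,y):
  X=0: 0.32848, 0.11122, 0.24044, 0.11122
  X=1: 0.00000, 0.32848, 0.18323, 0.00000
  X=2: 0.11122, 0.28803, 0.44162, 0.36323
  X=3: 0.18323, 0.18323, 0.18323, 0.41920
  (cells with P = 0 contribute 0)
Sum of the 16 terms: H(X,Y) = 3.4761 bits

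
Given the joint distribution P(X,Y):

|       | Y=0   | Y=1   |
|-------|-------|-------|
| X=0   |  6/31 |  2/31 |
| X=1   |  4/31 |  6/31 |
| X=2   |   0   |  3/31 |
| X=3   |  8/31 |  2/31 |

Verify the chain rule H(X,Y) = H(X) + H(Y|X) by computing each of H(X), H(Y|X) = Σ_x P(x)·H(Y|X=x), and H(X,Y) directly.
H(X) = 1.8834 bits, H(Y|X) = 0.7555 bits, H(X,Y) = 2.6389 bits

Marginal of X (row sums):
  P(X=0) = 6/31 + 2/31 = 8/31
  P(X=1) = 4/31 + 6/31 = 10/31
  P(X=2) = 0 + 3/31 = 3/31
  P(X=3) = 8/31 + 2/31 = 10/31
H(X) = -[(8/31)·log₂(8/31) + (10/31)·log₂(10/31) + (3/31)·log₂(3/31) + (10/31)·log₂(10/31)]
  = 0.50431 + 0.52654 + 0.32605 + 0.52654 = 1.8834 bits

H(Y|X) = Σ_x P(x)·H(Y|X=x):
  X=0: P(X=0) = 8/31, P(Y|X=0) = (3/4, 1/4) → H(Y|X=0) = 0.81128
  X=1: P(X=1) = 10/31, P(Y|X=1) = (2/5, 3/5) → H(Y|X=1) = 0.97095
  X=2: P(X=2) = 3/31, P(Y|X=2) = (0, 1) → H(Y|X=2) = 0.00000
  X=3: P(X=3) = 10/31, P(Y|X=3) = (4/5, 1/5) → H(Y|X=3) = 0.72193
H(Y|X) = (8/31)·0.81128 + (10/31)·0.97095 + (3/31)·0.00000 + (10/31)·0.72193 = 0.7555 bits

H(X,Y) = -Σ_{x,y} P(x,y) log₂ P(x,y). Per-cell terms -P(x,y)·log₂P(x,y):
  X=0: 0.45856, 0.25511
  X=1: 0.38119, 0.45856
  X=2: 0.00000, 0.32605
  X=3: 0.50431, 0.25511
  (cells with P = 0 contribute 0)
Sum of the 8 terms: H(X,Y) = 2.6389 bits

Chain rule check:
  H(X) + H(Y|X) = 1.8834 + 0.7555 = 2.6389 bits
  H(X,Y) = 2.6389 bits
✓ Chain rule verified.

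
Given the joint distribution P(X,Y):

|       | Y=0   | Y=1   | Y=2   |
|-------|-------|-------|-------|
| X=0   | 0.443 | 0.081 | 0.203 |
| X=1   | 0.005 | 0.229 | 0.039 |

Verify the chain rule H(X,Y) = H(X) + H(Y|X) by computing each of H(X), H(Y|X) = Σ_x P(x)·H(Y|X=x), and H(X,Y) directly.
H(X) = 0.8457 bits, H(Y|X) = 1.1431 bits, H(X,Y) = 1.9888 bits

Marginal of X (row sums):
  P(X=0) = 0.443 + 0.081 + 0.203 = 0.727
  P(X=1) = 0.005 + 0.229 + 0.039 = 0.273
H(X) = -[0.727·log₂(0.727) + 0.273·log₂(0.273)]
  = 0.33440 + 0.51134 = 0.8457 bits

H(Y|X) = Σ_x P(x)·H(Y|X=x):
  X=0: P(X=0) = 0.727, P(Y|X=0) = (443/727, 81/727, 203/727) → H(Y|X=0) = 1.30213
  X=1: P(X=1) = 0.273, P(Y|X=1) = (5/273, 229/273, 1/7) → H(Y|X=1) = 0.71943
H(Y|X) = 0.727·1.30213 + 0.273·0.71943 = 1.1431 bits

H(X,Y) = -Σ_{x,y} P(x,y) log₂ P(x,y). Per-cell terms -P(x,y)·log₂P(x,y):
  X=0: 0.52036, 0.29370, 0.46699
  X=1: 0.03822, 0.48699, 0.18253
Sum of the 6 terms: H(X,Y) = 1.9888 bits

Chain rule check:
  H(X) + H(Y|X) = 0.8457 + 1.1431 = 1.9888 bits
  H(X,Y) = 1.9888 bits
✓ Chain rule verified.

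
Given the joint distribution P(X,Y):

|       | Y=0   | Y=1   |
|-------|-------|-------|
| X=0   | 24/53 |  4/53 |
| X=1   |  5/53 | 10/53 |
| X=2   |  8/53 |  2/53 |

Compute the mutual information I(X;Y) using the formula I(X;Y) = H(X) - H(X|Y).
0.1749 bits

I(X;Y) = H(X) - H(X|Y)

Marginal of X (row sums):
  P(X=0) = 24/53 + 4/53 = 28/53
  P(X=1) = 5/53 + 10/53 = 15/53
  P(X=2) = 8/53 + 2/53 = 10/53
H(X) = -[(28/53)·log₂(28/53) + (15/53)·log₂(15/53) + (10/53)·log₂(10/53)]
  = 0.4863 + 0.5154 + 0.4540 = 1.4557 bits

Marginal of Y (column sums):
  P(Y=0) = 24/53 + 5/53 + 8/53 = 37/53
  P(Y=1) = 4/53 + 10/53 + 2/53 = 16/53
H(X|Y) = Σ_y P(y)·H(X|Y=y):
  Y=0: P(Y=0) = 37/53, P(X|Y=0) = (24/37, 5/37, 8/37) → H(X|Y=0) = 1.2730
  Y=1: P(Y=1) = 16/53, P(X|Y=1) = (1/4, 5/8, 1/8) → H(X|Y=1) = 1.2988
H(X|Y) = (37/53)·1.2730 + (16/53)·1.2988 = 1.2808 bits

I(X;Y) = H(X) - H(X|Y) = 1.4557 - 1.2808 = 0.1749 bits

Cross-check via I(X;Y) = H(X) + H(Y) - H(X,Y): computing H(Y) from the column sums and H(X,Y) from the 6 cells in the same way gives H(Y) = 0.8836 bits and H(X,Y) = 2.1644 bits, so
I(X;Y) = 1.4557 + 0.8836 - 2.1644 = 0.1749 bits ✓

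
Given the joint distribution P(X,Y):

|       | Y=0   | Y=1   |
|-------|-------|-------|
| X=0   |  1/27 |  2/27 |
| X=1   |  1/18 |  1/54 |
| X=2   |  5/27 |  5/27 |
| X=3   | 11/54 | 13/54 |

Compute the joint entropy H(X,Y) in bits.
2.6558 bits

H(X,Y) = -Σ_{x,y} P(x,y) log₂ P(x,y). Per-cell terms -P(x,y)·log₂P(x,y):
  X=0: 0.17611, 0.27814
  X=1: 0.23166, 0.10657
  X=2: 0.45055, 0.45055
  X=3: 0.46759, 0.49459
Sum of the 8 terms: H(X,Y) = 2.6558 bits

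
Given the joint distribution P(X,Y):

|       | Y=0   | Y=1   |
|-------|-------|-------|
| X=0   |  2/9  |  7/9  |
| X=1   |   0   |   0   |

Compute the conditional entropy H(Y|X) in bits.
0.7642 bits

H(Y|X) = H(X,Y) - H(X)

H(X,Y) = -Σ_{x,y} P(x,y) log₂ P(x,y). Per-cell terms -P(x,y)·log₂P(x,y):
  X=0: 0.4822, 0.2820
  X=1: 0.0000, 0.0000
  (cells with P = 0 contribute 0)
Sum of the 4 terms: H(X,Y) = 0.7642 bits

Marginal of X (row sums):
  P(X=0) = 2/9 + 7/9 = 1
  P(X=1) = 0 + 0 = 0
H(X) = -[1·log₂(1)]   (outcomes with P = 0 contribute 0)
  = 0.0000 bits

H(Y|X) = H(X,Y) - H(X) = 0.7642 - 0.0000 = 0.7642 bits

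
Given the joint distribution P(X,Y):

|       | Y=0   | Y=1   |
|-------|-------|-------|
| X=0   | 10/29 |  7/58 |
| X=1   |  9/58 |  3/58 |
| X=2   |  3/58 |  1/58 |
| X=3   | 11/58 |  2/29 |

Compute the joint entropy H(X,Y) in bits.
2.5790 bits

H(X,Y) = -Σ_{x,y} P(x,y) log₂ P(x,y). Per-cell terms -P(x,y)·log₂P(x,y):
  X=0: 0.5297, 0.3682
  X=1: 0.4171, 0.2210
  X=2: 0.2210, 0.1010
  X=3: 0.4549, 0.2661
Sum of the 8 terms: H(X,Y) = 2.5790 bits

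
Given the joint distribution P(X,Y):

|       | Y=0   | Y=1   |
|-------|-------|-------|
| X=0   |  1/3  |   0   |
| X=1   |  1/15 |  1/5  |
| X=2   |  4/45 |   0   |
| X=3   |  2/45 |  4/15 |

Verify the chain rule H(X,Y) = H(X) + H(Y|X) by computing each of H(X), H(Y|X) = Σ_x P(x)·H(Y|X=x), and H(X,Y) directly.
H(X) = 1.8713 bits, H(Y|X) = 0.4004 bits, H(X,Y) = 2.2717 bits

Marginal of X (row sums):
  P(X=0) = 1/3 + 0 = 1/3
  P(X=1) = 1/15 + 1/5 = 4/15
  P(X=2) = 4/45 + 0 = 4/45
  P(X=3) = 2/45 + 4/15 = 14/45
H(X) = -[(1/3)·log₂(1/3) + (4/15)·log₂(4/15) + (4/45)·log₂(4/45) + (14/45)·log₂(14/45)]
  = 0.5283 + 0.5085 + 0.3104 + 0.5241 = 1.8713 bits

H(Y|X) = Σ_x P(x)·H(Y|X=x):
  X=0: P(X=0) = 1/3, P(Y|X=0) = (1, 0) → H(Y|X=0) = 0.0000
  X=1: P(X=1) = 4/15, P(Y|X=1) = (1/4, 3/4) → H(Y|X=1) = 0.8113
  X=2: P(X=2) = 4/45, P(Y|X=2) = (1, 0) → H(Y|X=2) = 0.0000
  X=3: P(X=3) = 14/45, P(Y|X=3) = (1/7, 6/7) → H(Y|X=3) = 0.5917
H(Y|X) = (1/3)·0.0000 + (4/15)·0.8113 + (4/45)·0.0000 + (14/45)·0.5917 = 0.4004 bits

H(X,Y) = -Σ_{x,y} P(x,y) log₂ P(x,y). Per-cell terms -P(x,y)·log₂P(x,y):
  X=0: 0.5283, 0.0000
  X=1: 0.2605, 0.4644
  X=2: 0.3104, 0.0000
  X=3: 0.1996, 0.5085
  (cells with P = 0 contribute 0)
Sum of the 8 terms: H(X,Y) = 2.2717 bits

Chain rule check:
  H(X) + H(Y|X) = 1.8713 + 0.4004 = 2.2717 bits
  H(X,Y) = 2.2717 bits
✓ Chain rule verified.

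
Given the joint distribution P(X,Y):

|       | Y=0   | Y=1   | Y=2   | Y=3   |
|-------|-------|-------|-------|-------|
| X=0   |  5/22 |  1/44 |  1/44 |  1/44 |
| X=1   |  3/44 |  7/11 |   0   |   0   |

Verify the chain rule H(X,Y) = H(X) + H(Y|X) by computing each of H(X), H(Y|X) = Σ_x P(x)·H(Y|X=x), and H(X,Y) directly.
H(X) = 0.8757 bits, H(Y|X) = 0.6615 bits, H(X,Y) = 1.5372 bits

Marginal of X (row sums):
  P(X=0) = 5/22 + 1/44 + 1/44 + 1/44 = 13/44
  P(X=1) = 3/44 + 7/11 + 0 + 0 = 31/44
H(X) = -[(13/44)·log₂(13/44) + (31/44)·log₂(31/44)]
  = 0.51970 + 0.35596 = 0.8757 bits

H(Y|X) = Σ_x P(x)·H(Y|X=x):
  X=0: P(X=0) = 13/44, P(Y|X=0) = (10/13, 1/13, 1/13, 1/13) → H(Y|X=0) = 1.14511
  X=1: P(X=1) = 31/44, P(Y|X=1) = (3/31, 28/31, 0, 0) → H(Y|X=1) = 0.45869
H(Y|X) = (13/44)·1.14511 + (31/44)·0.45869 = 0.6615 bits

H(X,Y) = -Σ_{x,y} P(x,y) log₂ P(x,y). Per-cell terms -P(x,y)·log₂P(x,y):
  X=0: 0.48580, 0.12408, 0.12408, 0.12408
  X=1: 0.26417, 0.41496, 0.00000, 0.00000
  (cells with P = 0 contribute 0)
Sum of the 8 terms: H(X,Y) = 1.5372 bits

Chain rule check:
  H(X) + H(Y|X) = 0.8757 + 0.6615 = 1.5372 bits
  H(X,Y) = 1.5372 bits
✓ Chain rule verified.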